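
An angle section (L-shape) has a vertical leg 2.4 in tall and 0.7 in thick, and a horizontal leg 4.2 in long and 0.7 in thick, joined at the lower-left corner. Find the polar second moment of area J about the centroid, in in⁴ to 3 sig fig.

J ≈ 8.59 in⁴

Break the section into simple shapes (no overlaps), measuring from the bottom-left corner of the bounding box.
Vertical leg: 0.7 × 2.4, A = 1.68 in², y = 1.2 in, Ī = 0.8064 in⁴.
Horizontal leg (remainder): 3.5 × 0.7, A = 2.45 in², y = 0.35 in, Ī = 0.10004 in⁴.
Centroid: ȳ = ΣA·y / ΣA = 0.69576 in.
Transfer each piece to the centroidal x-axis using Ī + A·d² with d = y − 0.69576:
  vertical leg: d = 0.50424 in → contributes +1.2335 in⁴
  horizontal leg (remainder): d = -0.34576 in → contributes +0.39294 in⁴
Total I = 1.6265 in⁴.
For the y-axis: x̄ = 1.5958 in.
Repeating about the centroidal y-axis gives I_y = 6.9647 in⁴.
Polar second moment: J = I_x + I_y = 8.5912 in⁴.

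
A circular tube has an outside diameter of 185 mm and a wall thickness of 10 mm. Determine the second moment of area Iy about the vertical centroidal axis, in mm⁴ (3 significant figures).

Iy ≈ 2.11 × 10⁷ mm⁴

Split into non-overlapping primitives; take the origin at the lower-left of the bounding box.
Outer circle: ⌀185, A = 26 880 mm², x = 92.5 mm, Ī = 57 498 539 mm⁴.
Bore (subtracted): ⌀165, A = 21 382 mm², x = 92.5 mm, Ī = 36 383 601 mm⁴.
By symmetry the centroid is at mid-width, x̄ = 92.5 mm.
All pieces are centred on the vertical centroidal axis, so I = ΣĪ (holes subtracted) = 21 114 939 mm⁴.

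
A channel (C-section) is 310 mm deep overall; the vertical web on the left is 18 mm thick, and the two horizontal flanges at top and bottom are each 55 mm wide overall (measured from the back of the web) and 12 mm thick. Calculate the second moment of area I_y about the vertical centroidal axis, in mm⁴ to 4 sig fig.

Break the section into simple shapes (no overlaps), measuring from the bottom-left corner of the bounding box.
Web: 18 × 310, A = 5 580 mm², x = 9 mm, Ī = 150 660 mm⁴.
Top flange (beyond web): 37 × 12, A = 444 mm², x = 36.5 mm, Ī = 50 653 mm⁴.
Bottom flange (beyond web): 37 × 12, A = 444 mm², x = 36.5 mm, Ī = 50 653 mm⁴.
Centroid: x̄ = ΣA·x / ΣA = 12.7755 mm.
Transfer each piece to the vertical centroidal axis using Ī + A·d² with d = x − 12.7755:
  web: d = -3.77551 mm → contributes +230 200 mm⁴
  top flange (beyond web): d = 23.7245 mm → contributes +300 559 mm⁴
  bottom flange (beyond web): d = 23.7245 mm → contributes +300 559 mm⁴
Total I = 831 318 mm⁴.

I_y ≈ 8.313 × 10⁵ mm⁴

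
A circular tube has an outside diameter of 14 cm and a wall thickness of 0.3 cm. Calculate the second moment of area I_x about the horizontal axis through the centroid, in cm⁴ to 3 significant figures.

I_x ≈ 303 cm⁴

Split into non-overlapping primitives; take the origin at the lower-left of the bounding box.
Outer circle: ⌀14, A = 153.94 cm², y = 7 cm, Ī = 1885.7 cm⁴.
Bore (subtracted): ⌀13.4, A = 141.03 cm², y = 7 cm, Ī = 1582.7 cm⁴.
By symmetry the centroid is at mid-height, ȳ = 7 cm.
All pieces are centred on the horizontal axis through the centroid, so I = ΣĪ (holes subtracted) = 303.08 cm⁴.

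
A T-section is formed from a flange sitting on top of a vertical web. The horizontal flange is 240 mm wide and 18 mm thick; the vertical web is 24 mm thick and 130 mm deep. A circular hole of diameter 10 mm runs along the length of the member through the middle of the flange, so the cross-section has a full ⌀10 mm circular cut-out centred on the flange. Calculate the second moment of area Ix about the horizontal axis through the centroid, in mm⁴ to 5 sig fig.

Ix ≈ 1.4354 × 10⁷ mm⁴

Decompose the section into non-overlapping parts with the origin at the bottom-left of its bounding rectangle.
Flange: 240 × 18, A = 4 320 mm², y = 139 mm, Ī = 116 640 mm⁴.
Web: 24 × 130, A = 3 120 mm², y = 65 mm, Ī = 4 394 000 mm⁴.
Hole (subtracted): ⌀10, A = 78.53982 mm², y = 139 mm, Ī = 490.8739 mm⁴.
Centroid: ȳ = ΣA·y / ΣA = 107.6367 mm.
Transfer each piece to the horizontal axis through the centroid using Ī + A·d² with d = y − 107.6367:
  flange: d = 31.36334 mm → contributes +4 366 048 mm⁴
  web: d = -42.63666 mm → contributes +10 065 800 mm⁴
  hole: d = 31.36334 mm → contributes −77747.29 mm⁴
Total I = 14 354 101 mm⁴.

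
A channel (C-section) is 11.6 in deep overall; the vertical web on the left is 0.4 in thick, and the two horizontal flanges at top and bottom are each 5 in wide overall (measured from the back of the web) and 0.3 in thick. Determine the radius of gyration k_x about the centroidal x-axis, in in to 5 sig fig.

k_x ≈ 4.3520 in

Break the section into simple shapes (no overlaps), measuring from the bottom-left corner of the bounding box.
Web: 0.4 × 11.6, A = 4.64 in², y = 5.8 in, Ī = 52.02987 in⁴.
Top flange (beyond web): 4.6 × 0.3, A = 1.38 in², y = 11.45 in, Ī = 0.01035 in⁴.
Bottom flange (beyond web): 4.6 × 0.3, A = 1.38 in², y = 0.15 in, Ī = 0.01035 in⁴.
By symmetry the centroid is at mid-height, ȳ = 5.8 in.
Transfer each piece to the centroidal x-axis using Ī + A·d² with d = y − 5.8:
  web: d = 0 in → contributes +52.02987 in⁴
  top flange (beyond web): d = 5.65 in → contributes +44.0634 in⁴
  bottom flange (beyond web): d = -5.65 in → contributes +44.0634 in⁴
Total I = 140.1567 in⁴.
Radius of gyration: k = √(I/A) = √(140.1567 / 7.4) = 4.352021 in.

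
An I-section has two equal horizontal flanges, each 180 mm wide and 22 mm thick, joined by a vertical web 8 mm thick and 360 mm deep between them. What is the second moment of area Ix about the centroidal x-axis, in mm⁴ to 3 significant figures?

Decompose the section into non-overlapping parts with the origin at the bottom-left of its bounding rectangle.
Bottom flange: 180 × 22, A = 3 960 mm², y = 11 mm, Ī = 159 720 mm⁴.
Web: 8 × 360, A = 2 880 mm², y = 202 mm, Ī = 31 104 000 mm⁴.
Top flange: 180 × 22, A = 3 960 mm², y = 393 mm, Ī = 159 720 mm⁴.
By symmetry the centroid is at mid-height, ȳ = 202 mm.
Transfer each piece to the centroidal x-axis using Ī + A·d² with d = y − 202:
  bottom flange: d = -191 mm → contributes +144 624 480 mm⁴
  web: d = 0 mm → contributes +31 104 000 mm⁴
  top flange: d = 191 mm → contributes +144 624 480 mm⁴
Total I = 320 352 960 mm⁴.

Ix ≈ 3.20 × 10⁸ mm⁴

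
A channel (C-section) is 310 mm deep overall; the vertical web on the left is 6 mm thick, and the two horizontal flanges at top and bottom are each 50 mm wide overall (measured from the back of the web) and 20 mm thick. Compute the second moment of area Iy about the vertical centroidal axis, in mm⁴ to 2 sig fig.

Iy ≈ 8.5 × 10⁵ mm⁴

Treat the section as a set of non-overlapping primitives; coordinates are from the bounding-box lower-left.
Web: 6 × 310, A = 1 860 mm², x = 3 mm, Ī = 5 580 mm⁴.
Top flange (beyond web): 44 × 20, A = 880 mm², x = 28 mm, Ī = 141 973 mm⁴.
Bottom flange (beyond web): 44 × 20, A = 880 mm², x = 28 mm, Ī = 141 973 mm⁴.
Centroid: x̄ = ΣA·x / ΣA = 15.15 mm.
Transfer each piece to the vertical centroidal axis using Ī + A·d² with d = x − 15.15:
  web: d = -12.15 mm → contributes +280 370 mm⁴
  top flange (beyond web): d = 12.85 mm → contributes +287 175 mm⁴
  bottom flange (beyond web): d = 12.85 mm → contributes +287 175 mm⁴
Total I = 854 720 mm⁴.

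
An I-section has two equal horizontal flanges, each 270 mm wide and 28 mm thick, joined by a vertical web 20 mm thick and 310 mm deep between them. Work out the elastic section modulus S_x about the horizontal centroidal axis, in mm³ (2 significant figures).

S_x ≈ 2.6 × 10⁶ mm³

Break the section into simple shapes (no overlaps), measuring from the bottom-left corner of the bounding box.
Bottom flange: 270 × 28, A = 7 560 mm², y = 14 mm, Ī = 493 920 mm⁴.
Web: 20 × 310, A = 6 200 mm², y = 183 mm, Ī = 49 651 667 mm⁴.
Top flange: 270 × 28, A = 7 560 mm², y = 352 mm, Ī = 493 920 mm⁴.
By symmetry the centroid is at mid-height, ȳ = 183 mm.
Transfer each piece to the horizontal centroidal axis using Ī + A·d² with d = y − 183:
  bottom flange: d = -169 mm → contributes +216 415 080 mm⁴
  web: d = 0 mm → contributes +49 651 667 mm⁴
  top flange: d = 169 mm → contributes +216 415 080 mm⁴
Total I = 482 481 827 mm⁴.
Extreme fibre distance c = 183 mm; S = I/c = 2 636 513 mm³.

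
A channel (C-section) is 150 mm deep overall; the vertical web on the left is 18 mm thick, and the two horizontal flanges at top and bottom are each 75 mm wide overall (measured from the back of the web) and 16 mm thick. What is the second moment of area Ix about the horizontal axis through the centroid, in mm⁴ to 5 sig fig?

Treat the section as a set of non-overlapping primitives; coordinates are from the bounding-box lower-left.
Web: 18 × 150, A = 2 700 mm², y = 75 mm, Ī = 5 062 500 mm⁴.
Top flange (beyond web): 57 × 16, A = 912 mm², y = 142 mm, Ī = 19 456 mm⁴.
Bottom flange (beyond web): 57 × 16, A = 912 mm², y = 8 mm, Ī = 19 456 mm⁴.
By symmetry the centroid is at mid-height, ȳ = 75 mm.
Transfer each piece to the horizontal axis through the centroid using Ī + A·d² with d = y − 75:
  web: d = 0 mm → contributes +5 062 500 mm⁴
  top flange (beyond web): d = 67 mm → contributes +4 113 424 mm⁴
  bottom flange (beyond web): d = -67 mm → contributes +4 113 424 mm⁴
Total I = 13 289 348 mm⁴.

Ix ≈ 1.3289 × 10⁷ mm⁴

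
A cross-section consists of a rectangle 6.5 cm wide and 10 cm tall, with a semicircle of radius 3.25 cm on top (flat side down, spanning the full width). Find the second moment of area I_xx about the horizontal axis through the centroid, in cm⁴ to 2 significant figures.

I_xx ≈ 1100 cm⁴

Decompose the section into non-overlapping parts with the origin at the bottom-left of its bounding rectangle.
Rectangular body: 6.5 × 10, A = 65 cm², y = 5 cm, Ī = 541.7 cm⁴.
Semicircular cap: semicircle r = 3.25, A = 16.59 cm², y = 11.38 cm, Ī = 12.25 cm⁴.
Centroid: ȳ = ΣA·y / ΣA = 6.297 cm.
Transfer each piece to the horizontal axis through the centroid using Ī + A·d² with d = y − 6.297:
  rectangular body: d = -1.297 cm → contributes +651 cm⁴
  semicircular cap: d = 5.082 cm → contributes +440.8 cm⁴
Total I = 1 092 cm⁴.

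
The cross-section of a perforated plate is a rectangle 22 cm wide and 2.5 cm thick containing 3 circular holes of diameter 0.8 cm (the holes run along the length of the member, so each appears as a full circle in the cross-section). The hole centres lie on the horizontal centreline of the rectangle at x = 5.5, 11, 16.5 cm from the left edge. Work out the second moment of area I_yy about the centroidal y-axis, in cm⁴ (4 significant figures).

I_yy ≈ 2188 cm⁴

Treat the section as a set of non-overlapping primitives; coordinates are from the bounding-box lower-left.
Plate: 22 × 2.5, A = 55 cm², x = 11 cm, Ī = 2218.33 cm⁴.
Hole 1 (subtracted): ⌀0.8, A = 0.502655 cm², x = 5.5 cm, Ī = 0.0201062 cm⁴.
Hole 2 (subtracted): ⌀0.8, A = 0.502655 cm², x = 11 cm, Ī = 0.0201062 cm⁴.
Hole 3 (subtracted): ⌀0.8, A = 0.502655 cm², x = 16.5 cm, Ī = 0.0201062 cm⁴.
By symmetry the centroid is at mid-width, x̄ = 11 cm.
Transfer each piece to the centroidal y-axis using Ī + A·d² with d = x − 11:
  plate: d = 0 cm → contributes +2218.33 cm⁴
  hole 1: d = -5.5 cm → contributes −15.2254 cm⁴
  hole 2: d = 0 cm → contributes −0.0201062 cm⁴
  hole 3: d = 5.5 cm → contributes −15.2254 cm⁴
Total I = 2187.86 cm⁴.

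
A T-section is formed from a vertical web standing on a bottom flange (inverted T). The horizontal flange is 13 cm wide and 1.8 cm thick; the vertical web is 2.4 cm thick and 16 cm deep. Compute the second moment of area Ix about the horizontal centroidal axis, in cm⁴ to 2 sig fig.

Ix ≈ 2000 cm⁴

Break the section into simple shapes (no overlaps), measuring from the bottom-left corner of the bounding box.
Flange: 13 × 1.8, A = 23.4 cm², y = 0.9 cm, Ī = 6.318 cm⁴.
Web: 2.4 × 16, A = 38.4 cm², y = 9.8 cm, Ī = 819.2 cm⁴.
Centroid: ȳ = ΣA·y / ΣA = 6.43 cm.
Transfer each piece to the horizontal centroidal axis using Ī + A·d² with d = y − 6.43:
  flange: d = -5.53 cm → contributes +721.9 cm⁴
  web: d = 3.37 cm → contributes +1 255 cm⁴
Total I = 1 977 cm⁴.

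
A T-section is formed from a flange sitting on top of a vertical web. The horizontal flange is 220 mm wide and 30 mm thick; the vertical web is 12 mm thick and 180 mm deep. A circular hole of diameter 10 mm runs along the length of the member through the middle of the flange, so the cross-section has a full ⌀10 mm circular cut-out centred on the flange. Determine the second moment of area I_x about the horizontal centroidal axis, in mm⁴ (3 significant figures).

I_x ≈ 2.42 × 10⁷ mm⁴

Break the section into simple shapes (no overlaps), measuring from the bottom-left corner of the bounding box.
Flange: 220 × 30, A = 6 600 mm², y = 195 mm, Ī = 495 000 mm⁴.
Web: 12 × 180, A = 2 160 mm², y = 90 mm, Ī = 5 832 000 mm⁴.
Hole (subtracted): ⌀10, A = 78.54 mm², y = 195 mm, Ī = 490.87 mm⁴.
Centroid: ȳ = ΣA·y / ΣA = 168.88 mm.
Transfer each piece to the horizontal centroidal axis using Ī + A·d² with d = y − 168.88:
  flange: d = 26.125 mm → contributes +4 999 478 mm⁴
  web: d = -78.875 mm → contributes +19 270 057 mm⁴
  hole: d = 26.125 mm → contributes −54 094 mm⁴
Total I = 24 215 441 mm⁴.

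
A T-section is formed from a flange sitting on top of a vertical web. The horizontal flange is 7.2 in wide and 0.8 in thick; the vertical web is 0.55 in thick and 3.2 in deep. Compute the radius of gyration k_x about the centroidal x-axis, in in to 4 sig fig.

Break the section into simple shapes (no overlaps), measuring from the bottom-left corner of the bounding box.
Flange: 7.2 × 0.8, A = 5.76 in², y = 3.6 in, Ī = 0.3072 in⁴.
Web: 0.55 × 3.2, A = 1.76 in², y = 1.6 in, Ī = 1.50187 in⁴.
Centroid: ȳ = ΣA·y / ΣA = 3.13191 in.
Transfer each piece to the centroidal x-axis using Ī + A·d² with d = y − 3.13191:
  flange: d = 0.468085 in → contributes +1.56924 in⁴
  web: d = -1.53191 in → contributes +5.63217 in⁴
Total I = 7.20141 in⁴.
Radius of gyration: k = √(I/A) = √(7.20141 / 7.52) = 0.978588 in.

k_x ≈ 0.9786 in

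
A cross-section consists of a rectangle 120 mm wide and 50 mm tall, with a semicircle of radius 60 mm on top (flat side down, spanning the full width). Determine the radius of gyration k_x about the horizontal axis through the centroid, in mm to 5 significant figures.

Decompose the section into non-overlapping parts with the origin at the bottom-left of its bounding rectangle.
Rectangular body: 120 × 50, A = 6 000 mm², y = 25 mm, Ī = 1 250 000 mm⁴.
Semicircular cap: semicircle r = 60, A = 5654.867 mm², y = 75.46479 mm, Ī = 1 422 450 mm⁴.
Centroid: ȳ = ΣA·y / ΣA = 49.48519 mm.
Transfer each piece to the horizontal axis through the centroid using Ī + A·d² with d = y − 49.48519:
  rectangular body: d = -24.48519 mm → contributes +4 847 148 mm⁴
  semicircular cap: d = 25.9796 mm → contributes +5 239 143 mm⁴
Total I = 10 086 291 mm⁴.
Radius of gyration: k = √(I/A) = √(10 086 291 / 11654.87) = 29.41793 mm.

k_x ≈ 29.418 mm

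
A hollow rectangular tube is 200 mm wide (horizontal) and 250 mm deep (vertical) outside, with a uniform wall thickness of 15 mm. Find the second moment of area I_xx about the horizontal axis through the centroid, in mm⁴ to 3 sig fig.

Split into non-overlapping primitives; take the origin at the lower-left of the bounding box.
Outer rectangle: 200 × 250, A = 50 000 mm², y = 125 mm, Ī = 260 416 667 mm⁴.
Inner void (subtracted): 170 × 220, A = 37 400 mm², y = 125 mm, Ī = 150 846 667 mm⁴.
By symmetry the centroid is at mid-height, ȳ = 125 mm.
All pieces are centred on the horizontal axis through the centroid, so I = ΣĪ (holes subtracted) = 109 570 000 mm⁴.

I_xx ≈ 1.10 × 10⁸ mm⁴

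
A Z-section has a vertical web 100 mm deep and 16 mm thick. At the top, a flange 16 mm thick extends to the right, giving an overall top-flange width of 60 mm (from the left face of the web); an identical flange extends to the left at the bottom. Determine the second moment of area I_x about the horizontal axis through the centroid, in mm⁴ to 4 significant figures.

I_x ≈ 3.847 × 10⁶ mm⁴

Decompose the section into non-overlapping parts with the origin at the bottom-left of its bounding rectangle.
Web: 16 × 100, A = 1 600 mm², y = 50 mm, Ī = 1 333 333 mm⁴.
Top flange (beyond web): 44 × 16, A = 704 mm², y = 92 mm, Ī = 15018.7 mm⁴.
Bottom flange (beyond web): 44 × 16, A = 704 mm², y = 8 mm, Ī = 15018.7 mm⁴.
Centroid: ȳ = ΣA·y / ΣA = 50 mm.
Transfer each piece to the horizontal axis through the centroid using Ī + A·d² with d = y − 50:
  web: d = 0 mm → contributes +1 333 333 mm⁴
  top flange (beyond web): d = 42 mm → contributes +1 256 875 mm⁴
  bottom flange (beyond web): d = -42 mm → contributes +1 256 875 mm⁴
Total I = 3 847 083 mm⁴.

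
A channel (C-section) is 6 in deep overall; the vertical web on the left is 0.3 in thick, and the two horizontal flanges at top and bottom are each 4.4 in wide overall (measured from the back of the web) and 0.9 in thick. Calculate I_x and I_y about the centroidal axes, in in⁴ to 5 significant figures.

Decompose the section into non-overlapping parts with the origin at the bottom-left of its bounding rectangle.
Web: 0.3 × 6, A = 1.8 in², y = 3 in, Ī = 5.4 in⁴.
Top flange (beyond web): 4.1 × 0.9, A = 3.69 in², y = 5.55 in, Ī = 0.249075 in⁴.
Bottom flange (beyond web): 4.1 × 0.9, A = 3.69 in², y = 0.45 in, Ī = 0.249075 in⁴.
By symmetry the centroid is at mid-height, ȳ = 3 in.
Transfer each piece to the centroidal x-axis using Ī + A·d² with d = y − 3:
  web: d = 0 in → contributes +5.4 in⁴
  top flange (beyond web): d = 2.55 in → contributes +24.2433 in⁴
  bottom flange (beyond web): d = -2.55 in → contributes +24.2433 in⁴
Total I = 53.8866 in⁴.
For the y-axis: x̄ = 1.918627 in.
Repeating about the centroidal y-axis gives I_y = 17.35541 in⁴.

I_x ≈ 53.887 in⁴, I_y ≈ 17.355 in⁴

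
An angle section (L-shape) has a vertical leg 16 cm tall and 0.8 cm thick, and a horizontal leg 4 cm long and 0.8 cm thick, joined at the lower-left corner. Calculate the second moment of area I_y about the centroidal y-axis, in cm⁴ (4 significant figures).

I_y ≈ 11.40 cm⁴

Decompose the section into non-overlapping parts with the origin at the bottom-left of its bounding rectangle.
Vertical leg: 0.8 × 16, A = 12.8 cm², x = 0.4 cm, Ī = 0.682667 cm⁴.
Horizontal leg (remainder): 3.2 × 0.8, A = 2.56 cm², x = 2.4 cm, Ī = 2.18453 cm⁴.
Centroid: x̄ = ΣA·x / ΣA = 0.733333 cm.
Transfer each piece to the centroidal y-axis using Ī + A·d² with d = x − 0.733333:
  vertical leg: d = -0.333333 cm → contributes +2.10489 cm⁴
  horizontal leg (remainder): d = 1.66667 cm → contributes +9.29564 cm⁴
Total I = 11.4005 cm⁴.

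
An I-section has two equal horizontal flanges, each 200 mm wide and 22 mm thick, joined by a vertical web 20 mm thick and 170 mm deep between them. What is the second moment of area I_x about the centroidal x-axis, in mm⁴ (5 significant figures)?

I_x ≈ 8.9644 × 10⁷ mm⁴

Break the section into simple shapes (no overlaps), measuring from the bottom-left corner of the bounding box.
Bottom flange: 200 × 22, A = 4 400 mm², y = 11 mm, Ī = 177466.7 mm⁴.
Web: 20 × 170, A = 3 400 mm², y = 107 mm, Ī = 8 188 333 mm⁴.
Top flange: 200 × 22, A = 4 400 mm², y = 203 mm, Ī = 177466.7 mm⁴.
By symmetry the centroid is at mid-height, ȳ = 107 mm.
Transfer each piece to the centroidal x-axis using Ī + A·d² with d = y − 107:
  bottom flange: d = -96 mm → contributes +40 727 867 mm⁴
  web: d = 0 mm → contributes +8 188 333 mm⁴
  top flange: d = 96 mm → contributes +40 727 867 mm⁴
Total I = 89 644 067 mm⁴.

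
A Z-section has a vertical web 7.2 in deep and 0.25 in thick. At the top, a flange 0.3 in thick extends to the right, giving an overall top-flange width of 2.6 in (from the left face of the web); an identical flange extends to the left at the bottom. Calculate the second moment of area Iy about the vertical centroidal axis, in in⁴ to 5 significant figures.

Treat the section as a set of non-overlapping primitives; coordinates are from the bounding-box lower-left.
Web: 0.25 × 7.2, A = 1.8 in², x = 2.475 in, Ī = 0.009375 in⁴.
Top flange (beyond web): 2.35 × 0.3, A = 0.705 in², x = 3.775 in, Ī = 0.3244469 in⁴.
Bottom flange (beyond web): 2.35 × 0.3, A = 0.705 in², x = 1.175 in, Ī = 0.3244469 in⁴.
Centroid: x̄ = ΣA·x / ΣA = 2.475 in.
Transfer each piece to the vertical centroidal axis using Ī + A·d² with d = x − 2.475:
  web: d = 0 in → contributes +0.009375 in⁴
  top flange (beyond web): d = 1.3 in → contributes +1.515897 in⁴
  bottom flange (beyond web): d = -1.3 in → contributes +1.515897 in⁴
Total I = 3.041169 in⁴.

Iy ≈ 3.0412 in⁴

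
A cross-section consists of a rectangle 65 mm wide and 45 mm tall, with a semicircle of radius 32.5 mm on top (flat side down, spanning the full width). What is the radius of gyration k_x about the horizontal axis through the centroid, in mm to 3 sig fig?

Decompose the section into non-overlapping parts with the origin at the bottom-left of its bounding rectangle.
Rectangular body: 65 × 45, A = 2 925 mm², y = 22.5 mm, Ī = 493 594 mm⁴.
Semicircular cap: semicircle r = 32.5, A = 1659.2 mm², y = 58.793 mm, Ī = 122 452 mm⁴.
Centroid: ȳ = ΣA·y / ΣA = 35.636 mm.
Transfer each piece to the horizontal axis through the centroid using Ī + A·d² with d = y − 35.636:
  rectangular body: d = -13.136 mm → contributes +998 298 mm⁴
  semicircular cap: d = 23.158 mm → contributes +1 012 218 mm⁴
Total I = 2 010 516 mm⁴.
Radius of gyration: k = √(I/A) = √(2 010 516 / 4584.2) = 20.942 mm.

k_x ≈ 20.9 mm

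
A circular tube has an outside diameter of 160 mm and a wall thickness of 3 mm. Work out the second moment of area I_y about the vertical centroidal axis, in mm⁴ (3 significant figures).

Decompose the section into non-overlapping parts with the origin at the bottom-left of its bounding rectangle.
Outer circle: ⌀160, A = 20 106 mm², x = 80 mm, Ī = 32 169 909 mm⁴.
Bore (subtracted): ⌀154, A = 18 627 mm², x = 80 mm, Ī = 27 609 134 mm⁴.
By symmetry the centroid is at mid-width, x̄ = 80 mm.
All pieces are centred on the vertical centroidal axis, so I = ΣĪ (holes subtracted) = 4 560 775 mm⁴.

I_y ≈ 4.56 × 10⁶ mm⁴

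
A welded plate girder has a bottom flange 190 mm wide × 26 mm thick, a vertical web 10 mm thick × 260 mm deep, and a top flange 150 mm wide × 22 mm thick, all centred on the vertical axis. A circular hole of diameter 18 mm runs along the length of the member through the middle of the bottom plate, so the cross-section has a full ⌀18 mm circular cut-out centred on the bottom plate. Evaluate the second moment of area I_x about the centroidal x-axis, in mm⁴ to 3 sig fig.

I_x ≈ 1.73 × 10⁸ mm⁴

Break the section into simple shapes (no overlaps), measuring from the bottom-left corner of the bounding box.
Bottom plate: 190 × 26, A = 4 940 mm², y = 13 mm, Ī = 278 287 mm⁴.
Web plate: 10 × 260, A = 2 600 mm², y = 156 mm, Ī = 14 646 667 mm⁴.
Top plate: 150 × 22, A = 3 300 mm², y = 297 mm, Ī = 133 100 mm⁴.
Hole (subtracted): ⌀18, A = 254.47 mm², y = 13 mm, Ī = 5 153 mm⁴.
Centroid: ȳ = ΣA·y / ΣA = 136.66 mm.
Transfer each piece to the centroidal x-axis using Ī + A·d² with d = y − 136.66:
  bottom plate: d = -123.66 mm → contributes +75 818 976 mm⁴
  web plate: d = 19.341 mm → contributes +15 619 223 mm⁴
  top plate: d = 160.34 mm → contributes +84 973 198 mm⁴
  hole: d = -123.66 mm → contributes −3 896 401 mm⁴
Total I = 172 514 997 mm⁴.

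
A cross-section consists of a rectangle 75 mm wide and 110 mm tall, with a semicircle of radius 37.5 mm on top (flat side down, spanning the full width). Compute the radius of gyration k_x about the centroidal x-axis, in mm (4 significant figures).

k_x ≈ 40.67 mm

Decompose the section into non-overlapping parts with the origin at the bottom-left of its bounding rectangle.
Rectangular body: 75 × 110, A = 8 250 mm², y = 55 mm, Ī = 8 318 750 mm⁴.
Semicircular cap: semicircle r = 37.5, A = 2208.93 mm², y = 125.915 mm, Ī = 217 049 mm⁴.
Centroid: ȳ = ΣA·y / ΣA = 69.9774 mm.
Transfer each piece to the centroidal x-axis using Ī + A·d² with d = y − 69.9774:
  rectangular body: d = -14.9774 mm → contributes +10 169 409 mm⁴
  semicircular cap: d = 55.9381 mm → contributes +7 128 955 mm⁴
Total I = 17 298 364 mm⁴.
Radius of gyration: k = √(I/A) = √(17 298 364 / 10458.9) = 40.6686 mm.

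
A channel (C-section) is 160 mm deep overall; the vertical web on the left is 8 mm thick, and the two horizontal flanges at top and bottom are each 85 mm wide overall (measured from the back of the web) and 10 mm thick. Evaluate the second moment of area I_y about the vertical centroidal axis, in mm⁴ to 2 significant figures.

I_y ≈ 2.0 × 10⁶ mm⁴

Split into non-overlapping primitives; take the origin at the lower-left of the bounding box.
Web: 8 × 160, A = 1 280 mm², x = 4 mm, Ī = 6 827 mm⁴.
Top flange (beyond web): 77 × 10, A = 770 mm², x = 46.5 mm, Ī = 380 444 mm⁴.
Bottom flange (beyond web): 77 × 10, A = 770 mm², x = 46.5 mm, Ī = 380 444 mm⁴.
Centroid: x̄ = ΣA·x / ΣA = 27.21 mm.
Transfer each piece to the vertical centroidal axis using Ī + A·d² with d = x − 27.21:
  web: d = -23.21 mm → contributes +696 322 mm⁴
  top flange (beyond web): d = 19.29 mm → contributes +666 987 mm⁴
  bottom flange (beyond web): d = 19.29 mm → contributes +666 987 mm⁴
Total I = 2 030 297 mm⁴.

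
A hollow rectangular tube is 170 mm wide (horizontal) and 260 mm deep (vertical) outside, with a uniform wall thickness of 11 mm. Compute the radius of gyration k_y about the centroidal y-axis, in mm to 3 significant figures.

Break the section into simple shapes (no overlaps), measuring from the bottom-left corner of the bounding box.
Outer rectangle: 170 × 260, A = 44 200 mm², x = 85 mm, Ī = 106 448 333 mm⁴.
Inner void (subtracted): 148 × 238, A = 35 224 mm², x = 85 mm, Ī = 64 295 541 mm⁴.
By symmetry the centroid is at mid-width, x̄ = 85 mm.
All pieces are centred on the centroidal y-axis, so I = ΣĪ (holes subtracted) = 42 152 792 mm⁴.
Radius of gyration: k = √(I/A) = √(42 152 792 / 8 976) = 68.529 mm.

k_y ≈ 68.5 mm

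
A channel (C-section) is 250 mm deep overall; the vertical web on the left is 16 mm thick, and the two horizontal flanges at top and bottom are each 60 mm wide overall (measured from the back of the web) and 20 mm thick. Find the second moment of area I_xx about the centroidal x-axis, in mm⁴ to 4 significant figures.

I_xx ≈ 4.417 × 10⁷ mm⁴

Split into non-overlapping primitives; take the origin at the lower-left of the bounding box.
Web: 16 × 250, A = 4 000 mm², y = 125 mm, Ī = 20 833 333 mm⁴.
Top flange (beyond web): 44 × 20, A = 880 mm², y = 240 mm, Ī = 29333.3 mm⁴.
Bottom flange (beyond web): 44 × 20, A = 880 mm², y = 10 mm, Ī = 29333.3 mm⁴.
By symmetry the centroid is at mid-height, ȳ = 125 mm.
Transfer each piece to the centroidal x-axis using Ī + A·d² with d = y − 125:
  web: d = 0 mm → contributes +20 833 333 mm⁴
  top flange (beyond web): d = 115 mm → contributes +11 667 333 mm⁴
  bottom flange (beyond web): d = -115 mm → contributes +11 667 333 mm⁴
Total I = 44 168 000 mm⁴.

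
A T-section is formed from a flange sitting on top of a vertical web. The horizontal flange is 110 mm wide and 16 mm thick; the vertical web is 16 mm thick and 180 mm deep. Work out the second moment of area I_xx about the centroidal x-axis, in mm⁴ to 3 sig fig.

I_xx ≈ 1.83 × 10⁷ mm⁴

Treat the section as a set of non-overlapping primitives; coordinates are from the bounding-box lower-left.
Flange: 110 × 16, A = 1 760 mm², y = 188 mm, Ī = 37 547 mm⁴.
Web: 16 × 180, A = 2 880 mm², y = 90 mm, Ī = 7 776 000 mm⁴.
Centroid: ȳ = ΣA·y / ΣA = 127.17 mm.
Transfer each piece to the centroidal x-axis using Ī + A·d² with d = y − 127.17:
  flange: d = 60.828 mm → contributes +6 549 538 mm⁴
  web: d = -37.172 mm → contributes +11 755 550 mm⁴
Total I = 18 305 089 mm⁴.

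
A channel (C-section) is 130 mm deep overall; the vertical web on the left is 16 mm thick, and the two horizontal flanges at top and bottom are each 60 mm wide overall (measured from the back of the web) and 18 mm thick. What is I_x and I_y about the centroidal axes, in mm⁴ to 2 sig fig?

I_x ≈ 7.9 × 10⁶ mm⁴, I_y ≈ 1.1 × 10⁶ mm⁴

Decompose the section into non-overlapping parts with the origin at the bottom-left of its bounding rectangle.
Web: 16 × 130, A = 2 080 mm², y = 65 mm, Ī = 2 929 333 mm⁴.
Top flange (beyond web): 44 × 18, A = 792 mm², y = 121 mm, Ī = 21 384 mm⁴.
Bottom flange (beyond web): 44 × 18, A = 792 mm², y = 9 mm, Ī = 21 384 mm⁴.
By symmetry the centroid is at mid-height, ȳ = 65 mm.
Transfer each piece to the centroidal x-axis using Ī + A·d² with d = y − 65:
  web: d = 0 mm → contributes +2 929 333 mm⁴
  top flange (beyond web): d = 56 mm → contributes +2 505 096 mm⁴
  bottom flange (beyond web): d = -56 mm → contributes +2 505 096 mm⁴
Total I = 7 939 525 mm⁴.
For the y-axis: x̄ = 20.97 mm.
Repeating about the centroidal y-axis gives I_y = 1 109 218 mm⁴.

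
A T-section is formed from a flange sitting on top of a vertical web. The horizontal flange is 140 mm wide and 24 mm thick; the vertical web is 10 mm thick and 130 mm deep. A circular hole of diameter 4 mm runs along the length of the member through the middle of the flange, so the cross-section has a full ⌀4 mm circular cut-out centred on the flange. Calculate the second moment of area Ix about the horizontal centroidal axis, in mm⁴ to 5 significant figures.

Treat the section as a set of non-overlapping primitives; coordinates are from the bounding-box lower-left.
Flange: 140 × 24, A = 3 360 mm², y = 142 mm, Ī = 161 280 mm⁴.
Web: 10 × 130, A = 1 300 mm², y = 65 mm, Ī = 1 830 833 mm⁴.
Hole (subtracted): ⌀4, A = 12.56637 mm², y = 142 mm, Ī = 12.56637 mm⁴.
Centroid: ȳ = ΣA·y / ΣA = 120.4612 mm.
Transfer each piece to the horizontal centroidal axis using Ī + A·d² with d = y − 120.4612:
  flange: d = 21.53877 mm → contributes +1 720 046 mm⁴
  web: d = -55.46123 mm → contributes +5 829 566 mm⁴
  hole: d = 21.53877 mm → contributes −5842.339 mm⁴
Total I = 7 543 770 mm⁴.

Ix ≈ 7.5438 × 10⁶ mm⁴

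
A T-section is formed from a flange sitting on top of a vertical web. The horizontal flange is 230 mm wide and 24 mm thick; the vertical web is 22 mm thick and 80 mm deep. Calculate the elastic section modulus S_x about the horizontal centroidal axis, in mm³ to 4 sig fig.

S_x ≈ 6.058 × 10⁴ mm³

Split into non-overlapping primitives; take the origin at the lower-left of the bounding box.
Flange: 230 × 24, A = 5 520 mm², y = 92 mm, Ī = 264 960 mm⁴.
Web: 22 × 80, A = 1 760 mm², y = 40 mm, Ī = 938 667 mm⁴.
Centroid: ȳ = ΣA·y / ΣA = 79.4286 mm.
Transfer each piece to the horizontal centroidal axis using Ī + A·d² with d = y − 79.4286:
  flange: d = 12.5714 mm → contributes +1 137 345 mm⁴
  web: d = -39.4286 mm → contributes +3 674 784 mm⁴
Total I = 4 812 130 mm⁴.
Extreme fibre distance c = 79.4286 mm; S = I/c = 60584.4 mm³.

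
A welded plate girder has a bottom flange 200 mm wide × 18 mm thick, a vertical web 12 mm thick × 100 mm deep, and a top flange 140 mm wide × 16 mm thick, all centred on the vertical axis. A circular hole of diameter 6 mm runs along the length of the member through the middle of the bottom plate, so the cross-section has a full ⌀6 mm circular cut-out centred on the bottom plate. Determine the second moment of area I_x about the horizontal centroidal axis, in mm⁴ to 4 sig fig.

Split into non-overlapping primitives; take the origin at the lower-left of the bounding box.
Bottom plate: 200 × 18, A = 3 600 mm², y = 9 mm, Ī = 97 200 mm⁴.
Web plate: 12 × 100, A = 1 200 mm², y = 68 mm, Ī = 1 000 000 mm⁴.
Top plate: 140 × 16, A = 2 240 mm², y = 126 mm, Ī = 47786.7 mm⁴.
Hole (subtracted): ⌀6, A = 28.2743 mm², y = 9 mm, Ī = 63.6173 mm⁴.
Centroid: ȳ = ΣA·y / ΣA = 56.4748 mm.
Transfer each piece to the horizontal centroidal axis using Ī + A·d² with d = y − 56.4748:
  bottom plate: d = -47.4748 mm → contributes +8 211 071 mm⁴
  web plate: d = 11.5252 mm → contributes +1 159 397 mm⁴
  top plate: d = 69.5252 mm → contributes +10 875 407 mm⁴
  hole: d = -47.4748 mm → contributes −63789.8 mm⁴
Total I = 20 182 085 mm⁴.

I_x ≈ 2.018 × 10⁷ mm⁴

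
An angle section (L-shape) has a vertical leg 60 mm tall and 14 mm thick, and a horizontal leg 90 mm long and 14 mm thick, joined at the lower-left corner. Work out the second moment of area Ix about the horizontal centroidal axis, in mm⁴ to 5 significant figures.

Ix ≈ 5.1770 × 10⁵ mm⁴

Decompose the section into non-overlapping parts with the origin at the bottom-left of its bounding rectangle.
Vertical leg: 14 × 60, A = 840 mm², y = 30 mm, Ī = 252 000 mm⁴.
Horizontal leg (remainder): 76 × 14, A = 1 064 mm², y = 7 mm, Ī = 17378.67 mm⁴.
Centroid: ȳ = ΣA·y / ΣA = 17.14706 mm.
Transfer each piece to the horizontal centroidal axis using Ī + A·d² with d = y − 17.14706:
  vertical leg: d = 12.85294 mm → contributes +390766.4 mm⁴
  horizontal leg (remainder): d = -10.14706 mm → contributes +126931.1 mm⁴
Total I = 517697.5 mm⁴.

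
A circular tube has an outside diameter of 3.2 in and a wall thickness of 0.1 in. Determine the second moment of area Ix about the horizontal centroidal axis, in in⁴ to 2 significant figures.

Ix ≈ 1.2 in⁴

Treat the section as a set of non-overlapping primitives; coordinates are from the bounding-box lower-left.
Outer circle: ⌀3.2, A = 8.042 in², y = 1.6 in, Ī = 5.147 in⁴.
Bore (subtracted): ⌀3, A = 7.069 in², y = 1.6 in, Ī = 3.976 in⁴.
By symmetry the centroid is at mid-height, ȳ = 1.6 in.
All pieces are centred on the horizontal centroidal axis, so I = ΣĪ (holes subtracted) = 1.171 in⁴.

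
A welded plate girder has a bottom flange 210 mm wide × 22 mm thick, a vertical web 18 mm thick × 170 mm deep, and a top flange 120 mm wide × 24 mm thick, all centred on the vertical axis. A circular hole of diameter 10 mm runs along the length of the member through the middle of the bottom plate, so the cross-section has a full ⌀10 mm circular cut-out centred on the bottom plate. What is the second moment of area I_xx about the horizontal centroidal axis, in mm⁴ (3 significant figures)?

I_xx ≈ 7.43 × 10⁷ mm⁴

Split into non-overlapping primitives; take the origin at the lower-left of the bounding box.
Bottom plate: 210 × 22, A = 4 620 mm², y = 11 mm, Ī = 186 340 mm⁴.
Web plate: 18 × 170, A = 3 060 mm², y = 107 mm, Ī = 7 369 500 mm⁴.
Top plate: 120 × 24, A = 2 880 mm², y = 204 mm, Ī = 138 240 mm⁴.
Hole (subtracted): ⌀10, A = 78.54 mm², y = 11 mm, Ī = 490.87 mm⁴.
Centroid: ȳ = ΣA·y / ΣA = 92.057 mm.
Transfer each piece to the horizontal centroidal axis using Ī + A·d² with d = y − 92.057:
  bottom plate: d = -81.057 mm → contributes +30 541 142 mm⁴
  web plate: d = 14.943 mm → contributes +8 052 740 mm⁴
  top plate: d = 111.94 mm → contributes +36 227 934 mm⁴
  hole: d = -81.057 mm → contributes −516 521 mm⁴
Total I = 74 305 295 mm⁴.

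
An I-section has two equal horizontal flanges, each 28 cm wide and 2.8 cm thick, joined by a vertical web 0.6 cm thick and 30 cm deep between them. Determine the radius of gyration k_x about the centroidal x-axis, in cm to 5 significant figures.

Break the section into simple shapes (no overlaps), measuring from the bottom-left corner of the bounding box.
Bottom flange: 28 × 2.8, A = 78.4 cm², y = 1.4 cm, Ī = 51.22133 cm⁴.
Web: 0.6 × 30, A = 18 cm², y = 17.8 cm, Ī = 1 350 cm⁴.
Top flange: 28 × 2.8, A = 78.4 cm², y = 34.2 cm, Ī = 51.22133 cm⁴.
By symmetry the centroid is at mid-height, ȳ = 17.8 cm.
Transfer each piece to the centroidal x-axis using Ī + A·d² with d = y − 17.8:
  bottom flange: d = -16.4 cm → contributes +21137.69 cm⁴
  web: d = 0 cm → contributes +1 350 cm⁴
  top flange: d = 16.4 cm → contributes +21137.69 cm⁴
Total I = 43625.37 cm⁴.
Radius of gyration: k = √(I/A) = √(43625.37 / 174.8) = 15.79788 cm.

k_x ≈ 15.798 cm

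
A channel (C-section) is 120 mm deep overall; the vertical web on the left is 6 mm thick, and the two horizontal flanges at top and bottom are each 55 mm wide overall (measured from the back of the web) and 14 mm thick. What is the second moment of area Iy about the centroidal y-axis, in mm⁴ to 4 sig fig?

Treat the section as a set of non-overlapping primitives; coordinates are from the bounding-box lower-left.
Web: 6 × 120, A = 720 mm², x = 3 mm, Ī = 2 160 mm⁴.
Top flange (beyond web): 49 × 14, A = 686 mm², x = 30.5 mm, Ī = 137 257 mm⁴.
Bottom flange (beyond web): 49 × 14, A = 686 mm², x = 30.5 mm, Ī = 137 257 mm⁴.
Centroid: x̄ = ΣA·x / ΣA = 21.0354 mm.
Transfer each piece to the centroidal y-axis using Ī + A·d² with d = x − 21.0354:
  web: d = -18.0354 mm → contributes +236 358 mm⁴
  top flange (beyond web): d = 9.46463 mm → contributes +198 708 mm⁴
  bottom flange (beyond web): d = 9.46463 mm → contributes +198 708 mm⁴
Total I = 633 775 mm⁴.

Iy ≈ 6.338 × 10⁵ mm⁴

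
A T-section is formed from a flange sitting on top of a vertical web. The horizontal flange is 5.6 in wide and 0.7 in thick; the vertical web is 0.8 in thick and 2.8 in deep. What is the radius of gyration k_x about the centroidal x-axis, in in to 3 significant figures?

Break the section into simple shapes (no overlaps), measuring from the bottom-left corner of the bounding box.
Flange: 5.6 × 0.7, A = 3.92 in², y = 3.15 in, Ī = 0.16007 in⁴.
Web: 0.8 × 2.8, A = 2.24 in², y = 1.4 in, Ī = 1.4635 in⁴.
Centroid: ȳ = ΣA·y / ΣA = 2.5136 in.
Transfer each piece to the centroidal x-axis using Ī + A·d² with d = y − 2.5136:
  flange: d = 0.63636 in → contributes +1.7475 in⁴
  web: d = -1.1136 in → contributes +4.2415 in⁴
Total I = 5.989 in⁴.
Radius of gyration: k = √(I/A) = √(5.989 / 6.16) = 0.98602 in.

k_x ≈ 0.986 in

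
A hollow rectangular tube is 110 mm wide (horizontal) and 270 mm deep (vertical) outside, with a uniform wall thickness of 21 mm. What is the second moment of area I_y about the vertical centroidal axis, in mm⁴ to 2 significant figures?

I_y ≈ 2.4 × 10⁷ mm⁴

Split into non-overlapping primitives; take the origin at the lower-left of the bounding box.
Outer rectangle: 110 × 270, A = 29 700 mm², x = 55 mm, Ī = 29 947 500 mm⁴.
Inner void (subtracted): 68 × 228, A = 15 504 mm², x = 55 mm, Ī = 5 974 208 mm⁴.
By symmetry the centroid is at mid-width, x̄ = 55 mm.
All pieces are centred on the vertical centroidal axis, so I = ΣĪ (holes subtracted) = 23 973 292 mm⁴.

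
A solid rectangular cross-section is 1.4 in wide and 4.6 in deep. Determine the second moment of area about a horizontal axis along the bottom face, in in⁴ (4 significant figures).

I_base ≈ 45.42 in⁴

The section: 1.4 × 4.6, A = 6.44 in², y = 2.3 in, Ī = 11.3559 in⁴.
Transfer it to a horizontal axis along the bottom face using Ī + A·d² with d = y − 0:
  the section: d = 2.3 in → contributes +45.4235 in⁴
Total I = 45.4235 in⁴.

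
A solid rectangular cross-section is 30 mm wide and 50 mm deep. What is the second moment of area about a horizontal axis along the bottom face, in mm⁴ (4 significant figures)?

The section: 30 × 50, A = 1 500 mm², y = 25 mm, Ī = 312 500 mm⁴.
Transfer it to a horizontal axis along the bottom face using Ī + A·d² with d = y − 0:
  the section: d = 25 mm → contributes +1 250 000 mm⁴
Total I = 1 250 000 mm⁴.

I_base ≈ 1.250 × 10⁶ mm⁴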